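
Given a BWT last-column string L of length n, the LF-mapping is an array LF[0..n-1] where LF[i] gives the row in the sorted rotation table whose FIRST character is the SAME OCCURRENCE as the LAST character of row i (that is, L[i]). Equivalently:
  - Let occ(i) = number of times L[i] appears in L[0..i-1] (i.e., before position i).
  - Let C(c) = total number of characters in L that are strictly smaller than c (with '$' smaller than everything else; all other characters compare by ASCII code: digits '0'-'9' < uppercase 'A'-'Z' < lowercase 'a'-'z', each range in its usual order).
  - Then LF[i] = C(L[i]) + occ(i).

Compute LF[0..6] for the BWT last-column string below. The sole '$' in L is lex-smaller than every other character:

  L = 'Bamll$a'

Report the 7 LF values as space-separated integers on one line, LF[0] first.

Char counts: '$':1, 'B':1, 'a':2, 'l':2, 'm':1
C (first-col start): C('$')=0, C('B')=1, C('a')=2, C('l')=4, C('m')=6
L[0]='B': occ=0, LF[0]=C('B')+0=1+0=1
L[1]='a': occ=0, LF[1]=C('a')+0=2+0=2
L[2]='m': occ=0, LF[2]=C('m')+0=6+0=6
L[3]='l': occ=0, LF[3]=C('l')+0=4+0=4
L[4]='l': occ=1, LF[4]=C('l')+1=4+1=5
L[5]='$': occ=0, LF[5]=C('$')+0=0+0=0
L[6]='a': occ=1, LF[6]=C('a')+1=2+1=3

Answer: 1 2 6 4 5 0 3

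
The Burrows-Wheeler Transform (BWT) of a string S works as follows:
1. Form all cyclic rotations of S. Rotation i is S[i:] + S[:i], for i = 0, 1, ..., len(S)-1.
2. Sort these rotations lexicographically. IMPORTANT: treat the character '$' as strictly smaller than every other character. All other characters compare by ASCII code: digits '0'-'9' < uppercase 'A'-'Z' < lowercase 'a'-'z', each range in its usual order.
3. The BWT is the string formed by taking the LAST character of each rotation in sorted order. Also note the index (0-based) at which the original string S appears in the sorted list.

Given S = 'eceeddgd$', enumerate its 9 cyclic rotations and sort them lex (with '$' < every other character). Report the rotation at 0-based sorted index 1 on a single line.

All 9 rotations (rotation i = S[i:]+S[:i]):
  rot[0] = eceeddgd$
  rot[1] = ceeddgd$e
  rot[2] = eeddgd$ec
  rot[3] = eddgd$ece
  rot[4] = ddgd$ecee
  rot[5] = dgd$eceed
  rot[6] = gd$eceedd
  rot[7] = d$eceeddg
  rot[8] = $eceeddgd
Sorted (with $ < everything):
  sorted[0] = $eceeddgd
  sorted[1] = ceeddgd$e
  sorted[2] = d$eceeddg
  sorted[3] = ddgd$ecee
  sorted[4] = dgd$eceed
  sorted[5] = eceeddgd$
  sorted[6] = eddgd$ece
  sorted[7] = eeddgd$ec
  sorted[8] = gd$eceedd
sorted[1] = ceeddgd$e

Answer: ceeddgd$e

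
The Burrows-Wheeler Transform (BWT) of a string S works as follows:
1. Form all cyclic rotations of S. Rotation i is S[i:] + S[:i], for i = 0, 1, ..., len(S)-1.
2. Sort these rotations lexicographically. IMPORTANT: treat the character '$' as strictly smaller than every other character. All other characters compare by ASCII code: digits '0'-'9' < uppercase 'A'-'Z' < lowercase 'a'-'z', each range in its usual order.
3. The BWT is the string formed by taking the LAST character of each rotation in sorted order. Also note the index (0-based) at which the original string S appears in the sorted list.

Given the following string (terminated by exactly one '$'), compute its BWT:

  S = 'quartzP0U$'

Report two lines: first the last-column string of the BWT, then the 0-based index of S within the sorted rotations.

Answer: UPz0u$arqt
5

Derivation:
All 10 rotations (rotation i = S[i:]+S[:i]):
  rot[0] = quartzP0U$
  rot[1] = uartzP0U$q
  rot[2] = artzP0U$qu
  rot[3] = rtzP0U$qua
  rot[4] = tzP0U$quar
  rot[5] = zP0U$quart
  rot[6] = P0U$quartz
  rot[7] = 0U$quartzP
  rot[8] = U$quartzP0
  rot[9] = $quartzP0U
Sorted (with $ < everything):
  sorted[0] = $quartzP0U  (last char: 'U')
  sorted[1] = 0U$quartzP  (last char: 'P')
  sorted[2] = P0U$quartz  (last char: 'z')
  sorted[3] = U$quartzP0  (last char: '0')
  sorted[4] = artzP0U$qu  (last char: 'u')
  sorted[5] = quartzP0U$  (last char: '$')
  sorted[6] = rtzP0U$qua  (last char: 'a')
  sorted[7] = tzP0U$quar  (last char: 'r')
  sorted[8] = uartzP0U$q  (last char: 'q')
  sorted[9] = zP0U$quart  (last char: 't')
Last column: UPz0u$arqt
Original string S is at sorted index 5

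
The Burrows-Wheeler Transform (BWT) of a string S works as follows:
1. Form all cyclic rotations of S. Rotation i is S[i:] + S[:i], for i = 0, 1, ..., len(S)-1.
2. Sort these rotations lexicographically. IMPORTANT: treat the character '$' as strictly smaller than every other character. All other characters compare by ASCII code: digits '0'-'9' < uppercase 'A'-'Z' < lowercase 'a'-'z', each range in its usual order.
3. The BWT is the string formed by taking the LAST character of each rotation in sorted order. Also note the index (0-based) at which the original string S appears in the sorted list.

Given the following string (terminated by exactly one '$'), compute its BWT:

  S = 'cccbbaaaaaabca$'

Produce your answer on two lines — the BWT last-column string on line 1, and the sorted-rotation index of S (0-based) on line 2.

All 15 rotations (rotation i = S[i:]+S[:i]):
  rot[0] = cccbbaaaaaabca$
  rot[1] = ccbbaaaaaabca$c
  rot[2] = cbbaaaaaabca$cc
  rot[3] = bbaaaaaabca$ccc
  rot[4] = baaaaaabca$cccb
  rot[5] = aaaaaabca$cccbb
  rot[6] = aaaaabca$cccbba
  rot[7] = aaaabca$cccbbaa
  rot[8] = aaabca$cccbbaaa
  rot[9] = aabca$cccbbaaaa
  rot[10] = abca$cccbbaaaaa
  rot[11] = bca$cccbbaaaaaa
  rot[12] = ca$cccbbaaaaaab
  rot[13] = a$cccbbaaaaaabc
  rot[14] = $cccbbaaaaaabca
Sorted (with $ < everything):
  sorted[0] = $cccbbaaaaaabca  (last char: 'a')
  sorted[1] = a$cccbbaaaaaabc  (last char: 'c')
  sorted[2] = aaaaaabca$cccbb  (last char: 'b')
  sorted[3] = aaaaabca$cccbba  (last char: 'a')
  sorted[4] = aaaabca$cccbbaa  (last char: 'a')
  sorted[5] = aaabca$cccbbaaa  (last char: 'a')
  sorted[6] = aabca$cccbbaaaa  (last char: 'a')
  sorted[7] = abca$cccbbaaaaa  (last char: 'a')
  sorted[8] = baaaaaabca$cccb  (last char: 'b')
  sorted[9] = bbaaaaaabca$ccc  (last char: 'c')
  sorted[10] = bca$cccbbaaaaaa  (last char: 'a')
  sorted[11] = ca$cccbbaaaaaab  (last char: 'b')
  sorted[12] = cbbaaaaaabca$cc  (last char: 'c')
  sorted[13] = ccbbaaaaaabca$c  (last char: 'c')
  sorted[14] = cccbbaaaaaabca$  (last char: '$')
Last column: acbaaaaabcabcc$
Original string S is at sorted index 14

Answer: acbaaaaabcabcc$
14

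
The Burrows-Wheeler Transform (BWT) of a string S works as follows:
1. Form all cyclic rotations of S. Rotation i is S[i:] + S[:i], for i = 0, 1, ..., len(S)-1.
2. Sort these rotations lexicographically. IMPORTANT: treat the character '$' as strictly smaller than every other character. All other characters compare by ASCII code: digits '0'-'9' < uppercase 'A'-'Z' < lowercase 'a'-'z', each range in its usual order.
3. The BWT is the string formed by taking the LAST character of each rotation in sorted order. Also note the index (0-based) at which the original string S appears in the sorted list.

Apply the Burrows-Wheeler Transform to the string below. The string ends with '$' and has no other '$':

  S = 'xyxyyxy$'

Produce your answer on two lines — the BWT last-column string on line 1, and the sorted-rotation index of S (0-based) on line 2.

Answer: yy$yxyxx
2

Derivation:
All 8 rotations (rotation i = S[i:]+S[:i]):
  rot[0] = xyxyyxy$
  rot[1] = yxyyxy$x
  rot[2] = xyyxy$xy
  rot[3] = yyxy$xyx
  rot[4] = yxy$xyxy
  rot[5] = xy$xyxyy
  rot[6] = y$xyxyyx
  rot[7] = $xyxyyxy
Sorted (with $ < everything):
  sorted[0] = $xyxyyxy  (last char: 'y')
  sorted[1] = xy$xyxyy  (last char: 'y')
  sorted[2] = xyxyyxy$  (last char: '$')
  sorted[3] = xyyxy$xy  (last char: 'y')
  sorted[4] = y$xyxyyx  (last char: 'x')
  sorted[5] = yxy$xyxy  (last char: 'y')
  sorted[6] = yxyyxy$x  (last char: 'x')
  sorted[7] = yyxy$xyx  (last char: 'x')
Last column: yy$yxyxx
Original string S is at sorted index 2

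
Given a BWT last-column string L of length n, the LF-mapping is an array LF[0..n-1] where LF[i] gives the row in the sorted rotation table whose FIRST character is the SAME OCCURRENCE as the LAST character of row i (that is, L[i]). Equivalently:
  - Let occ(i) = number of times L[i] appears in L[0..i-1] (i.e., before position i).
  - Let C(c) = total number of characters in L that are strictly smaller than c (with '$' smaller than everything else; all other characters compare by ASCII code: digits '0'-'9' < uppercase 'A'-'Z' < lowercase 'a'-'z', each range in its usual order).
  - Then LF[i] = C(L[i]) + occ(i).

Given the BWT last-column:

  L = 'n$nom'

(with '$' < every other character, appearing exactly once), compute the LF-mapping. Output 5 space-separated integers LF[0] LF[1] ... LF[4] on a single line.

Answer: 2 0 3 4 1

Derivation:
Char counts: '$':1, 'm':1, 'n':2, 'o':1
C (first-col start): C('$')=0, C('m')=1, C('n')=2, C('o')=4
L[0]='n': occ=0, LF[0]=C('n')+0=2+0=2
L[1]='$': occ=0, LF[1]=C('$')+0=0+0=0
L[2]='n': occ=1, LF[2]=C('n')+1=2+1=3
L[3]='o': occ=0, LF[3]=C('o')+0=4+0=4
L[4]='m': occ=0, LF[4]=C('m')+0=1+0=1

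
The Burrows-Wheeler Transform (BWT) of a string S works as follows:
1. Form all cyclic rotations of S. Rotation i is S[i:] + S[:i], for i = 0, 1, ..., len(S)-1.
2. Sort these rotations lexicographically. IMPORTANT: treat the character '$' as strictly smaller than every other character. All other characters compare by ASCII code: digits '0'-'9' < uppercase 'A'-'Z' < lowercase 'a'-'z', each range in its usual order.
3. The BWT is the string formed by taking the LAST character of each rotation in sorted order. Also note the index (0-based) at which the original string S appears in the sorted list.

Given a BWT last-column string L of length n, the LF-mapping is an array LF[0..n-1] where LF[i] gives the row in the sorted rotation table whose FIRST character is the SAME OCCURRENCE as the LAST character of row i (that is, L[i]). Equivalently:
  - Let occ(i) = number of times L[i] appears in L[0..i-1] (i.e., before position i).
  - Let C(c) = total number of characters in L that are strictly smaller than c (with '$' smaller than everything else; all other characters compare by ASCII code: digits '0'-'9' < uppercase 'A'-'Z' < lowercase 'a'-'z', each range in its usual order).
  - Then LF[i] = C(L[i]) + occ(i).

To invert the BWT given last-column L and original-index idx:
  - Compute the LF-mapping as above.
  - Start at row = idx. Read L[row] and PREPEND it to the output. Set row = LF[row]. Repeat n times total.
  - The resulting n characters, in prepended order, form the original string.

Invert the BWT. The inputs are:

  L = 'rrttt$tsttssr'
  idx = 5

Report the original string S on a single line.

Answer: ststtrttstrr$

Derivation:
LF mapping: 1 2 7 8 9 0 10 4 11 12 5 6 3
Walk LF starting at row 5, prepending L[row]:
  step 1: row=5, L[5]='$', prepend. Next row=LF[5]=0
  step 2: row=0, L[0]='r', prepend. Next row=LF[0]=1
  step 3: row=1, L[1]='r', prepend. Next row=LF[1]=2
  step 4: row=2, L[2]='t', prepend. Next row=LF[2]=7
  step 5: row=7, L[7]='s', prepend. Next row=LF[7]=4
  step 6: row=4, L[4]='t', prepend. Next row=LF[4]=9
  step 7: row=9, L[9]='t', prepend. Next row=LF[9]=12
  step 8: row=12, L[12]='r', prepend. Next row=LF[12]=3
  step 9: row=3, L[3]='t', prepend. Next row=LF[3]=8
  step 10: row=8, L[8]='t', prepend. Next row=LF[8]=11
  step 11: row=11, L[11]='s', prepend. Next row=LF[11]=6
  step 12: row=6, L[6]='t', prepend. Next row=LF[6]=10
  step 13: row=10, L[10]='s', prepend. Next row=LF[10]=5
Reversed output: ststtrttstrr$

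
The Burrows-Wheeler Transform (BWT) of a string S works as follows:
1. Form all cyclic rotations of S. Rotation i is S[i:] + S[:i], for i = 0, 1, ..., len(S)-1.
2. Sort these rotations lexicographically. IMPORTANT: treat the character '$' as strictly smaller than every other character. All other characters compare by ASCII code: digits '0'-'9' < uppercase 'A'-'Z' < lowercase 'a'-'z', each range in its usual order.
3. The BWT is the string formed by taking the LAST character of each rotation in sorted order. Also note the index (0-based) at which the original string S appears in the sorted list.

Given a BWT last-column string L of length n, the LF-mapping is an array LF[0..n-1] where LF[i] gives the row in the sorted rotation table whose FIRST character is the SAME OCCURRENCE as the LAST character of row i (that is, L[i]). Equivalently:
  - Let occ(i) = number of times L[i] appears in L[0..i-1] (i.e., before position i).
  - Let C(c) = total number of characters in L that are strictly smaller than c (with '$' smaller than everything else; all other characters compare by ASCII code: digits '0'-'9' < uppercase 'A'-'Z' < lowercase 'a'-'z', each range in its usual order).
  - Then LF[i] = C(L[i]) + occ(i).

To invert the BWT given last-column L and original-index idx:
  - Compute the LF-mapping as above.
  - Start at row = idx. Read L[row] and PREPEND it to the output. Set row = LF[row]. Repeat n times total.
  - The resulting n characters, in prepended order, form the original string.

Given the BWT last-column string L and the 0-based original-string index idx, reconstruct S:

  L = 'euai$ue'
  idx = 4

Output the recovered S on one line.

LF mapping: 2 5 1 4 0 6 3
Walk LF starting at row 4, prepending L[row]:
  step 1: row=4, L[4]='$', prepend. Next row=LF[4]=0
  step 2: row=0, L[0]='e', prepend. Next row=LF[0]=2
  step 3: row=2, L[2]='a', prepend. Next row=LF[2]=1
  step 4: row=1, L[1]='u', prepend. Next row=LF[1]=5
  step 5: row=5, L[5]='u', prepend. Next row=LF[5]=6
  step 6: row=6, L[6]='e', prepend. Next row=LF[6]=3
  step 7: row=3, L[3]='i', prepend. Next row=LF[3]=4
Reversed output: ieuuae$

Answer: ieuuae$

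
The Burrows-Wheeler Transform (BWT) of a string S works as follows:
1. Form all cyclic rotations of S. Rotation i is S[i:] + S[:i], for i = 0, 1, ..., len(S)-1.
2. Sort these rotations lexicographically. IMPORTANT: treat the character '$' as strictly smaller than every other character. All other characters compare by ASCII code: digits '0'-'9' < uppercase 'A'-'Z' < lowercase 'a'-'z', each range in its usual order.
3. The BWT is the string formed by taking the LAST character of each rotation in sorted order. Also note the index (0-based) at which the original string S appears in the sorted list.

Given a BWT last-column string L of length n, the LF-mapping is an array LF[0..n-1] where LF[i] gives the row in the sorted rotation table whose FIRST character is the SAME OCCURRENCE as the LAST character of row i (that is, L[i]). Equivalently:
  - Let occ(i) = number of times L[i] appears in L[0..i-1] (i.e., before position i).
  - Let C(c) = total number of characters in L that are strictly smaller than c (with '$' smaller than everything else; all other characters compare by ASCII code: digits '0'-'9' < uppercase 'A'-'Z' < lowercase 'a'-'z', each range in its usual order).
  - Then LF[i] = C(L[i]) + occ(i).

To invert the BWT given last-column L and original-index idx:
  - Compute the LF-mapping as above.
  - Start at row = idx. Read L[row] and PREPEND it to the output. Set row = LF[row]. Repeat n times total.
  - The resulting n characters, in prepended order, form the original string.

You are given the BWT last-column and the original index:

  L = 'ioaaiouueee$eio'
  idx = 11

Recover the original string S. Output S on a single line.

Answer: oeoaaeieiueoui$

Derivation:
LF mapping: 7 10 1 2 8 11 13 14 3 4 5 0 6 9 12
Walk LF starting at row 11, prepending L[row]:
  step 1: row=11, L[11]='$', prepend. Next row=LF[11]=0
  step 2: row=0, L[0]='i', prepend. Next row=LF[0]=7
  step 3: row=7, L[7]='u', prepend. Next row=LF[7]=14
  step 4: row=14, L[14]='o', prepend. Next row=LF[14]=12
  step 5: row=12, L[12]='e', prepend. Next row=LF[12]=6
  step 6: row=6, L[6]='u', prepend. Next row=LF[6]=13
  step 7: row=13, L[13]='i', prepend. Next row=LF[13]=9
  step 8: row=9, L[9]='e', prepend. Next row=LF[9]=4
  step 9: row=4, L[4]='i', prepend. Next row=LF[4]=8
  step 10: row=8, L[8]='e', prepend. Next row=LF[8]=3
  step 11: row=3, L[3]='a', prepend. Next row=LF[3]=2
  step 12: row=2, L[2]='a', prepend. Next row=LF[2]=1
  step 13: row=1, L[1]='o', prepend. Next row=LF[1]=10
  step 14: row=10, L[10]='e', prepend. Next row=LF[10]=5
  step 15: row=5, L[5]='o', prepend. Next row=LF[5]=11
Reversed output: oeoaaeieiueoui$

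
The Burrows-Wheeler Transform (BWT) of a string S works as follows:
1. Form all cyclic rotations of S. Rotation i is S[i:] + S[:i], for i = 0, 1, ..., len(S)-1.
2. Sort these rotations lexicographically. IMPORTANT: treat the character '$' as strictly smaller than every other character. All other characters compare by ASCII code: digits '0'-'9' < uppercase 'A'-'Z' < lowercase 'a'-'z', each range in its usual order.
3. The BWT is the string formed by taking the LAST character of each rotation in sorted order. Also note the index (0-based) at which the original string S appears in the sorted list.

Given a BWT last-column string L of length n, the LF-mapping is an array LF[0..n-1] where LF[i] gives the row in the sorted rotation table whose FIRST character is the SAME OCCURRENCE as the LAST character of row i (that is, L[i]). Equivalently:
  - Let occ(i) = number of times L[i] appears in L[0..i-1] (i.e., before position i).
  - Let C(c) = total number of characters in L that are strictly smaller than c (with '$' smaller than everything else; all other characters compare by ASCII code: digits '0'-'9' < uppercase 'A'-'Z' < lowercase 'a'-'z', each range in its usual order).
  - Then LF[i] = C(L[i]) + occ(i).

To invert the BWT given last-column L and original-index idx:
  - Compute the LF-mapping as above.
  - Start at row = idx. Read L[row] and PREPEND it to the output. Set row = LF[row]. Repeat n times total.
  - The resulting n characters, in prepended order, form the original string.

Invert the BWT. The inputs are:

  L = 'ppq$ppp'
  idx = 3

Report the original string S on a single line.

LF mapping: 1 2 6 0 3 4 5
Walk LF starting at row 3, prepending L[row]:
  step 1: row=3, L[3]='$', prepend. Next row=LF[3]=0
  step 2: row=0, L[0]='p', prepend. Next row=LF[0]=1
  step 3: row=1, L[1]='p', prepend. Next row=LF[1]=2
  step 4: row=2, L[2]='q', prepend. Next row=LF[2]=6
  step 5: row=6, L[6]='p', prepend. Next row=LF[6]=5
  step 6: row=5, L[5]='p', prepend. Next row=LF[5]=4
  step 7: row=4, L[4]='p', prepend. Next row=LF[4]=3
Reversed output: pppqpp$

Answer: pppqpp$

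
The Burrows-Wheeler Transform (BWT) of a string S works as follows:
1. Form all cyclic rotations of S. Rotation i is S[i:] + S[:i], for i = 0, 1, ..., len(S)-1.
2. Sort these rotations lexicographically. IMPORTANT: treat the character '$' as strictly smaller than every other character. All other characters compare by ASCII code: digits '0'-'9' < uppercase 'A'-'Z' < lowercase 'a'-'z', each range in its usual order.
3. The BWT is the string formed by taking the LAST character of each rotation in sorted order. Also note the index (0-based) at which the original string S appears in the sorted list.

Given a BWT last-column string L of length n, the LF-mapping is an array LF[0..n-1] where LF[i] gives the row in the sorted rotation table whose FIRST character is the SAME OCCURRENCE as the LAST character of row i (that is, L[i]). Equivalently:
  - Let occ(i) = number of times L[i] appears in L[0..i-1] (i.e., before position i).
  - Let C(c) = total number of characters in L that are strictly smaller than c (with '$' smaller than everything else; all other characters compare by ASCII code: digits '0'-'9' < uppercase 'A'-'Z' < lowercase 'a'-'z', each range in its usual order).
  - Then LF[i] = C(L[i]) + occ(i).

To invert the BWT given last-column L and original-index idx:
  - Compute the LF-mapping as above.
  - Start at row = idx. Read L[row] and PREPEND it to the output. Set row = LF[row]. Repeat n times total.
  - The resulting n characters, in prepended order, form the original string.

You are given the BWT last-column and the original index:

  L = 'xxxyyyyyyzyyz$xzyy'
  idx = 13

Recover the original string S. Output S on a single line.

LF mapping: 1 2 3 5 6 7 8 9 10 15 11 12 16 0 4 17 13 14
Walk LF starting at row 13, prepending L[row]:
  step 1: row=13, L[13]='$', prepend. Next row=LF[13]=0
  step 2: row=0, L[0]='x', prepend. Next row=LF[0]=1
  step 3: row=1, L[1]='x', prepend. Next row=LF[1]=2
  step 4: row=2, L[2]='x', prepend. Next row=LF[2]=3
  step 5: row=3, L[3]='y', prepend. Next row=LF[3]=5
  step 6: row=5, L[5]='y', prepend. Next row=LF[5]=7
  step 7: row=7, L[7]='y', prepend. Next row=LF[7]=9
  step 8: row=9, L[9]='z', prepend. Next row=LF[9]=15
  step 9: row=15, L[15]='z', prepend. Next row=LF[15]=17
  step 10: row=17, L[17]='y', prepend. Next row=LF[17]=14
  step 11: row=14, L[14]='x', prepend. Next row=LF[14]=4
  step 12: row=4, L[4]='y', prepend. Next row=LF[4]=6
  step 13: row=6, L[6]='y', prepend. Next row=LF[6]=8
  step 14: row=8, L[8]='y', prepend. Next row=LF[8]=10
  step 15: row=10, L[10]='y', prepend. Next row=LF[10]=11
  step 16: row=11, L[11]='y', prepend. Next row=LF[11]=12
  step 17: row=12, L[12]='z', prepend. Next row=LF[12]=16
  step 18: row=16, L[16]='y', prepend. Next row=LF[16]=13
Reversed output: yzyyyyyxyzzyyyxxx$

Answer: yzyyyyyxyzzyyyxxx$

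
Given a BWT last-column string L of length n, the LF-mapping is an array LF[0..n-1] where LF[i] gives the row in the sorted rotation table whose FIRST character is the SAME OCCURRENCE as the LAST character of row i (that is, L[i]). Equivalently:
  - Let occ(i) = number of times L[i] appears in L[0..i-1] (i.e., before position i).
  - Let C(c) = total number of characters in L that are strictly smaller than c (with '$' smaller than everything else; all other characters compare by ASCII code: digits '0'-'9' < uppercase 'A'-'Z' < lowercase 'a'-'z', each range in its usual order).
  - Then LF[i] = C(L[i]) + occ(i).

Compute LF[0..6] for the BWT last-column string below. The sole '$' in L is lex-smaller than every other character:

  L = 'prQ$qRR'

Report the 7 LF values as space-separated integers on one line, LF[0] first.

Char counts: '$':1, 'Q':1, 'R':2, 'p':1, 'q':1, 'r':1
C (first-col start): C('$')=0, C('Q')=1, C('R')=2, C('p')=4, C('q')=5, C('r')=6
L[0]='p': occ=0, LF[0]=C('p')+0=4+0=4
L[1]='r': occ=0, LF[1]=C('r')+0=6+0=6
L[2]='Q': occ=0, LF[2]=C('Q')+0=1+0=1
L[3]='$': occ=0, LF[3]=C('$')+0=0+0=0
L[4]='q': occ=0, LF[4]=C('q')+0=5+0=5
L[5]='R': occ=0, LF[5]=C('R')+0=2+0=2
L[6]='R': occ=1, LF[6]=C('R')+1=2+1=3

Answer: 4 6 1 0 5 2 3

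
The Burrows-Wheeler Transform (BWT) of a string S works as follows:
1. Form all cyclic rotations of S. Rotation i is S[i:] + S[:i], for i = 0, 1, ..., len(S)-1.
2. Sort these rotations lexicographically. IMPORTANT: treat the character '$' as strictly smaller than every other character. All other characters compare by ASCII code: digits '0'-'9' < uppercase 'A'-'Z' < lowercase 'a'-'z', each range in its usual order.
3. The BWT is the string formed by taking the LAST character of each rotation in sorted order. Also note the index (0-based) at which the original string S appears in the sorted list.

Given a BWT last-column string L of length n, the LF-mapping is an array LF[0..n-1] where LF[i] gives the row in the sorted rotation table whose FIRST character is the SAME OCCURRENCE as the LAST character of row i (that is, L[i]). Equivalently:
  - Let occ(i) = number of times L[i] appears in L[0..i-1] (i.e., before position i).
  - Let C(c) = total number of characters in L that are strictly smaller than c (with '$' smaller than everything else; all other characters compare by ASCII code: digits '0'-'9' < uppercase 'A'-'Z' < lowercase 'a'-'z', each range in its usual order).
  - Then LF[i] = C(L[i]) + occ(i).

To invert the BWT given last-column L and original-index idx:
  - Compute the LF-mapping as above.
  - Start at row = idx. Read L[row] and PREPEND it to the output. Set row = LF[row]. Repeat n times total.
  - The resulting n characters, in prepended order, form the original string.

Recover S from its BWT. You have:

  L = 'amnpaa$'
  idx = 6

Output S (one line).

LF mapping: 1 4 5 6 2 3 0
Walk LF starting at row 6, prepending L[row]:
  step 1: row=6, L[6]='$', prepend. Next row=LF[6]=0
  step 2: row=0, L[0]='a', prepend. Next row=LF[0]=1
  step 3: row=1, L[1]='m', prepend. Next row=LF[1]=4
  step 4: row=4, L[4]='a', prepend. Next row=LF[4]=2
  step 5: row=2, L[2]='n', prepend. Next row=LF[2]=5
  step 6: row=5, L[5]='a', prepend. Next row=LF[5]=3
  step 7: row=3, L[3]='p', prepend. Next row=LF[3]=6
Reversed output: panama$

Answer: panama$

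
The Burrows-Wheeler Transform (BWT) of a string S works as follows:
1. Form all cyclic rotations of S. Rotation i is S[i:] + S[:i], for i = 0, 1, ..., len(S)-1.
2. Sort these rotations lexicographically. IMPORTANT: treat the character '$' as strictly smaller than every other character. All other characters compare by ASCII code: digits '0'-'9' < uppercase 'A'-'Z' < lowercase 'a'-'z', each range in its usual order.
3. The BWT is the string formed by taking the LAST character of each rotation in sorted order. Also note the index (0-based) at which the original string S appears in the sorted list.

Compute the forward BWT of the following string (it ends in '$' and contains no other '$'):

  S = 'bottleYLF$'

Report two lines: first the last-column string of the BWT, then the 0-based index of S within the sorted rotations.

Answer: FLYe$ltbto
4

Derivation:
All 10 rotations (rotation i = S[i:]+S[:i]):
  rot[0] = bottleYLF$
  rot[1] = ottleYLF$b
  rot[2] = ttleYLF$bo
  rot[3] = tleYLF$bot
  rot[4] = leYLF$bott
  rot[5] = eYLF$bottl
  rot[6] = YLF$bottle
  rot[7] = LF$bottleY
  rot[8] = F$bottleYL
  rot[9] = $bottleYLF
Sorted (with $ < everything):
  sorted[0] = $bottleYLF  (last char: 'F')
  sorted[1] = F$bottleYL  (last char: 'L')
  sorted[2] = LF$bottleY  (last char: 'Y')
  sorted[3] = YLF$bottle  (last char: 'e')
  sorted[4] = bottleYLF$  (last char: '$')
  sorted[5] = eYLF$bottl  (last char: 'l')
  sorted[6] = leYLF$bott  (last char: 't')
  sorted[7] = ottleYLF$b  (last char: 'b')
  sorted[8] = tleYLF$bot  (last char: 't')
  sorted[9] = ttleYLF$bo  (last char: 'o')
Last column: FLYe$ltbto
Original string S is at sorted index 4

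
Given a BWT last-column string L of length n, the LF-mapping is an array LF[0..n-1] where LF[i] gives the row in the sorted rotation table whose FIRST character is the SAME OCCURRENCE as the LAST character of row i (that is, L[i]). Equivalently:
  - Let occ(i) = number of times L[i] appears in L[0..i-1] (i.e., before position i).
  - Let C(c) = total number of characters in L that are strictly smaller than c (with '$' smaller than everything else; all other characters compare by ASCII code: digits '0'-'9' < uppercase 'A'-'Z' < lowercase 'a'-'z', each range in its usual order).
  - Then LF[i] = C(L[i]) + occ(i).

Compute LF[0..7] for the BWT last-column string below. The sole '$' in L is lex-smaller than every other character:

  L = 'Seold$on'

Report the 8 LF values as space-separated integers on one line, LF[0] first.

Char counts: '$':1, 'S':1, 'd':1, 'e':1, 'l':1, 'n':1, 'o':2
C (first-col start): C('$')=0, C('S')=1, C('d')=2, C('e')=3, C('l')=4, C('n')=5, C('o')=6
L[0]='S': occ=0, LF[0]=C('S')+0=1+0=1
L[1]='e': occ=0, LF[1]=C('e')+0=3+0=3
L[2]='o': occ=0, LF[2]=C('o')+0=6+0=6
L[3]='l': occ=0, LF[3]=C('l')+0=4+0=4
L[4]='d': occ=0, LF[4]=C('d')+0=2+0=2
L[5]='$': occ=0, LF[5]=C('$')+0=0+0=0
L[6]='o': occ=1, LF[6]=C('o')+1=6+1=7
L[7]='n': occ=0, LF[7]=C('n')+0=5+0=5

Answer: 1 3 6 4 2 0 7 5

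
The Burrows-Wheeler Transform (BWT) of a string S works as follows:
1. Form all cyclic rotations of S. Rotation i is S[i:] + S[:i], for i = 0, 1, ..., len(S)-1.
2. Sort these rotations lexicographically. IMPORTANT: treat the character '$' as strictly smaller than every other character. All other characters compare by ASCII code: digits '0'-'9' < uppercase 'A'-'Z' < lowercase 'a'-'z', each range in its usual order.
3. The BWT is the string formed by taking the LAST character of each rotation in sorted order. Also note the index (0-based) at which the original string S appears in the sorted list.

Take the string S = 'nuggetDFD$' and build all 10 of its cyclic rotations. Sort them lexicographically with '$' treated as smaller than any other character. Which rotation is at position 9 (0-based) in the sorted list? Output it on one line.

Answer: uggetDFD$n

Derivation:
All 10 rotations (rotation i = S[i:]+S[:i]):
  rot[0] = nuggetDFD$
  rot[1] = uggetDFD$n
  rot[2] = ggetDFD$nu
  rot[3] = getDFD$nug
  rot[4] = etDFD$nugg
  rot[5] = tDFD$nugge
  rot[6] = DFD$nugget
  rot[7] = FD$nuggetD
  rot[8] = D$nuggetDF
  rot[9] = $nuggetDFD
Sorted (with $ < everything):
  sorted[0] = $nuggetDFD
  sorted[1] = D$nuggetDF
  sorted[2] = DFD$nugget
  sorted[3] = FD$nuggetD
  sorted[4] = etDFD$nugg
  sorted[5] = getDFD$nug
  sorted[6] = ggetDFD$nu
  sorted[7] = nuggetDFD$
  sorted[8] = tDFD$nugge
  sorted[9] = uggetDFD$n
sorted[9] = uggetDFD$n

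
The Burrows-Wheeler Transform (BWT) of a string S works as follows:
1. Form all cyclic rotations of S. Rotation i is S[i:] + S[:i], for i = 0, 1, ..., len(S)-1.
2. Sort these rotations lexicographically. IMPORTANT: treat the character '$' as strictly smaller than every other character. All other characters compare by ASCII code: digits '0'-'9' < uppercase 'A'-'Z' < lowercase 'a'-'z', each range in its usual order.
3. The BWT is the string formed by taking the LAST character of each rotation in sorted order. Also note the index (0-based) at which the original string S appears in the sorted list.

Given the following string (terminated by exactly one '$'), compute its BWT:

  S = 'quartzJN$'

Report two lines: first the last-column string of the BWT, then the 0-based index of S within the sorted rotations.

All 9 rotations (rotation i = S[i:]+S[:i]):
  rot[0] = quartzJN$
  rot[1] = uartzJN$q
  rot[2] = artzJN$qu
  rot[3] = rtzJN$qua
  rot[4] = tzJN$quar
  rot[5] = zJN$quart
  rot[6] = JN$quartz
  rot[7] = N$quartzJ
  rot[8] = $quartzJN
Sorted (with $ < everything):
  sorted[0] = $quartzJN  (last char: 'N')
  sorted[1] = JN$quartz  (last char: 'z')
  sorted[2] = N$quartzJ  (last char: 'J')
  sorted[3] = artzJN$qu  (last char: 'u')
  sorted[4] = quartzJN$  (last char: '$')
  sorted[5] = rtzJN$qua  (last char: 'a')
  sorted[6] = tzJN$quar  (last char: 'r')
  sorted[7] = uartzJN$q  (last char: 'q')
  sorted[8] = zJN$quart  (last char: 't')
Last column: NzJu$arqt
Original string S is at sorted index 4

Answer: NzJu$arqt
4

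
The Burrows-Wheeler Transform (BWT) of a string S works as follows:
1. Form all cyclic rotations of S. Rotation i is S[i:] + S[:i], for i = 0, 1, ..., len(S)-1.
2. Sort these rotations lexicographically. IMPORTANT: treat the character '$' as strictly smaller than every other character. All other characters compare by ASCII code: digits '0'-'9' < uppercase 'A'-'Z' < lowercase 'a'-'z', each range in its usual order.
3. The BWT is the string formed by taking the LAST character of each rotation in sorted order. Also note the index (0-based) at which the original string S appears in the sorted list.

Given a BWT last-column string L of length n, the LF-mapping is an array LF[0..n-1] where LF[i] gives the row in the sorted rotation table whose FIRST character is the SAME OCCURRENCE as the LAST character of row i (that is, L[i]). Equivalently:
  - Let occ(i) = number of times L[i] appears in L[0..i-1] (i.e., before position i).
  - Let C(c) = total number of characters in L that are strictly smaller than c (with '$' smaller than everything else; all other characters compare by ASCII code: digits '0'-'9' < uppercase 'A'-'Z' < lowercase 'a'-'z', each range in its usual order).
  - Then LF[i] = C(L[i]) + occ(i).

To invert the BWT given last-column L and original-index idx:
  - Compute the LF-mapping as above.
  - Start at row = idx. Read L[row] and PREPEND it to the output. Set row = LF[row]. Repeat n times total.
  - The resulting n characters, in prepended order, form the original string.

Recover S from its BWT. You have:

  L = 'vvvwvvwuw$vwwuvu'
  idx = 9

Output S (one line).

Answer: vvwwuwwvuwvvuvv$

Derivation:
LF mapping: 4 5 6 11 7 8 12 1 13 0 9 14 15 2 10 3
Walk LF starting at row 9, prepending L[row]:
  step 1: row=9, L[9]='$', prepend. Next row=LF[9]=0
  step 2: row=0, L[0]='v', prepend. Next row=LF[0]=4
  step 3: row=4, L[4]='v', prepend. Next row=LF[4]=7
  step 4: row=7, L[7]='u', prepend. Next row=LF[7]=1
  step 5: row=1, L[1]='v', prepend. Next row=LF[1]=5
  step 6: row=5, L[5]='v', prepend. Next row=LF[5]=8
  step 7: row=8, L[8]='w', prepend. Next row=LF[8]=13
  step 8: row=13, L[13]='u', prepend. Next row=LF[13]=2
  step 9: row=2, L[2]='v', prepend. Next row=LF[2]=6
  step 10: row=6, L[6]='w', prepend. Next row=LF[6]=12
  step 11: row=12, L[12]='w', prepend. Next row=LF[12]=15
  step 12: row=15, L[15]='u', prepend. Next row=LF[15]=3
  step 13: row=3, L[3]='w', prepend. Next row=LF[3]=11
  step 14: row=11, L[11]='w', prepend. Next row=LF[11]=14
  step 15: row=14, L[14]='v', prepend. Next row=LF[14]=10
  step 16: row=10, L[10]='v', prepend. Next row=LF[10]=9
Reversed output: vvwwuwwvuwvvuvv$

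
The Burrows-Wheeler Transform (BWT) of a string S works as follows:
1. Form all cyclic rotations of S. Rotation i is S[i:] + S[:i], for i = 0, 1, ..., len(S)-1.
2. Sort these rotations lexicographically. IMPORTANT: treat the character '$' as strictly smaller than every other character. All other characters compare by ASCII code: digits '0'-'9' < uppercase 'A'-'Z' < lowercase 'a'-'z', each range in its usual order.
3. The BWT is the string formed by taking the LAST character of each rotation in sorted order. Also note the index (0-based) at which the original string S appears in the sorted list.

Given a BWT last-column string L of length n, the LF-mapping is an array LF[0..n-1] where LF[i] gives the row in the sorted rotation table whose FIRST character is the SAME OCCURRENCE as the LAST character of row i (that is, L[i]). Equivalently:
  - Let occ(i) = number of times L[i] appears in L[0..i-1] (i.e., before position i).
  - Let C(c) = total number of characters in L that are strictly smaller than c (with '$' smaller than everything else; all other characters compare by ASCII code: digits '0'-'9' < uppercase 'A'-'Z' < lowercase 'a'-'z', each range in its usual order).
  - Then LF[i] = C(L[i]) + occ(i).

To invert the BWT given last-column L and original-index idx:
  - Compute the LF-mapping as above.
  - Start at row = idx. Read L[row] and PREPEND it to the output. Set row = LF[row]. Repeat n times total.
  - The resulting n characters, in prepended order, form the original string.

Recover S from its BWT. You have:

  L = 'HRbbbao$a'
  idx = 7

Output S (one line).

Answer: baobabRH$

Derivation:
LF mapping: 1 2 5 6 7 3 8 0 4
Walk LF starting at row 7, prepending L[row]:
  step 1: row=7, L[7]='$', prepend. Next row=LF[7]=0
  step 2: row=0, L[0]='H', prepend. Next row=LF[0]=1
  step 3: row=1, L[1]='R', prepend. Next row=LF[1]=2
  step 4: row=2, L[2]='b', prepend. Next row=LF[2]=5
  step 5: row=5, L[5]='a', prepend. Next row=LF[5]=3
  step 6: row=3, L[3]='b', prepend. Next row=LF[3]=6
  step 7: row=6, L[6]='o', prepend. Next row=LF[6]=8
  step 8: row=8, L[8]='a', prepend. Next row=LF[8]=4
  step 9: row=4, L[4]='b', prepend. Next row=LF[4]=7
Reversed output: baobabRH$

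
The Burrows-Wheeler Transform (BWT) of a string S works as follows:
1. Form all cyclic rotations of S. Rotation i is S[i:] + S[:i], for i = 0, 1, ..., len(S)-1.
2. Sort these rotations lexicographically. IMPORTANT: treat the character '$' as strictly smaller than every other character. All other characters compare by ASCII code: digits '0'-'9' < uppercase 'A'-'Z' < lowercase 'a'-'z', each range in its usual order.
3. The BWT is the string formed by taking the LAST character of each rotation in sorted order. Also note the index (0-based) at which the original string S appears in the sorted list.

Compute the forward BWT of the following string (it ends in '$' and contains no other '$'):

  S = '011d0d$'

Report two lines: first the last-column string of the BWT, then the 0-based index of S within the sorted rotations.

Answer: d$d0101
1

Derivation:
All 7 rotations (rotation i = S[i:]+S[:i]):
  rot[0] = 011d0d$
  rot[1] = 11d0d$0
  rot[2] = 1d0d$01
  rot[3] = d0d$011
  rot[4] = 0d$011d
  rot[5] = d$011d0
  rot[6] = $011d0d
Sorted (with $ < everything):
  sorted[0] = $011d0d  (last char: 'd')
  sorted[1] = 011d0d$  (last char: '$')
  sorted[2] = 0d$011d  (last char: 'd')
  sorted[3] = 11d0d$0  (last char: '0')
  sorted[4] = 1d0d$01  (last char: '1')
  sorted[5] = d$011d0  (last char: '0')
  sorted[6] = d0d$011  (last char: '1')
Last column: d$d0101
Original string S is at sorted index 1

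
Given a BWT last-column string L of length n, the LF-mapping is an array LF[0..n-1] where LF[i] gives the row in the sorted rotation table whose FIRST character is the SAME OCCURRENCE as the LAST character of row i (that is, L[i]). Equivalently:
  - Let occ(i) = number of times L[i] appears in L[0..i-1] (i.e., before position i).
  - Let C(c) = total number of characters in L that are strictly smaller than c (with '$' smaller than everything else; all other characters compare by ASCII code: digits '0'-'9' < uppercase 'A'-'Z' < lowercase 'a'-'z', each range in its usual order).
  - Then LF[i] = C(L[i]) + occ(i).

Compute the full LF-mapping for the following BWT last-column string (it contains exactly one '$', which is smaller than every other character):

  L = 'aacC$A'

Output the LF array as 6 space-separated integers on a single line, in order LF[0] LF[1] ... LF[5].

Answer: 3 4 5 2 0 1

Derivation:
Char counts: '$':1, 'A':1, 'C':1, 'a':2, 'c':1
C (first-col start): C('$')=0, C('A')=1, C('C')=2, C('a')=3, C('c')=5
L[0]='a': occ=0, LF[0]=C('a')+0=3+0=3
L[1]='a': occ=1, LF[1]=C('a')+1=3+1=4
L[2]='c': occ=0, LF[2]=C('c')+0=5+0=5
L[3]='C': occ=0, LF[3]=C('C')+0=2+0=2
L[4]='$': occ=0, LF[4]=C('$')+0=0+0=0
L[5]='A': occ=0, LF[5]=C('A')+0=1+0=1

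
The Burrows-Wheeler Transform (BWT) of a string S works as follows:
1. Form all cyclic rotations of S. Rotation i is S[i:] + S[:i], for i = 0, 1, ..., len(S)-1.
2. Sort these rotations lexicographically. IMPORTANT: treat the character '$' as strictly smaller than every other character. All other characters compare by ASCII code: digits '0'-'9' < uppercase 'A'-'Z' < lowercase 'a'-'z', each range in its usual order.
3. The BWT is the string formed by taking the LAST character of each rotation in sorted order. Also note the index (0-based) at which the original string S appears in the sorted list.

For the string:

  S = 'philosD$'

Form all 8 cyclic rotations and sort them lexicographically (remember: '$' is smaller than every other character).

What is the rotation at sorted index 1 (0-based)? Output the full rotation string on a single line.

Answer: D$philos

Derivation:
All 8 rotations (rotation i = S[i:]+S[:i]):
  rot[0] = philosD$
  rot[1] = hilosD$p
  rot[2] = ilosD$ph
  rot[3] = losD$phi
  rot[4] = osD$phil
  rot[5] = sD$philo
  rot[6] = D$philos
  rot[7] = $philosD
Sorted (with $ < everything):
  sorted[0] = $philosD
  sorted[1] = D$philos
  sorted[2] = hilosD$p
  sorted[3] = ilosD$ph
  sorted[4] = losD$phi
  sorted[5] = osD$phil
  sorted[6] = philosD$
  sorted[7] = sD$philo
sorted[1] = D$philos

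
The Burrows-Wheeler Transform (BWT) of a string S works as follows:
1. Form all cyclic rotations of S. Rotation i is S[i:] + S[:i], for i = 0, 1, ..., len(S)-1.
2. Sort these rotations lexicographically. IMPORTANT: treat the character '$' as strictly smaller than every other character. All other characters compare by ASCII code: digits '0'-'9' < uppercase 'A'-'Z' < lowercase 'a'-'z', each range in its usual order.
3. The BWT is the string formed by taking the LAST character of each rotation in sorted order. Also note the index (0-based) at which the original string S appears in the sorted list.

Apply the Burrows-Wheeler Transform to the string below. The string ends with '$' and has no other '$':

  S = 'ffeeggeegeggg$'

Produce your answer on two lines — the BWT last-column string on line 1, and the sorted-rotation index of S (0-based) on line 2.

Answer: ggfeegf$ggegee
7

Derivation:
All 14 rotations (rotation i = S[i:]+S[:i]):
  rot[0] = ffeeggeegeggg$
  rot[1] = feeggeegeggg$f
  rot[2] = eeggeegeggg$ff
  rot[3] = eggeegeggg$ffe
  rot[4] = ggeegeggg$ffee
  rot[5] = geegeggg$ffeeg
  rot[6] = eegeggg$ffeegg
  rot[7] = egeggg$ffeegge
  rot[8] = geggg$ffeeggee
  rot[9] = eggg$ffeeggeeg
  rot[10] = ggg$ffeeggeege
  rot[11] = gg$ffeeggeegeg
  rot[12] = g$ffeeggeegegg
  rot[13] = $ffeeggeegeggg
Sorted (with $ < everything):
  sorted[0] = $ffeeggeegeggg  (last char: 'g')
  sorted[1] = eegeggg$ffeegg  (last char: 'g')
  sorted[2] = eeggeegeggg$ff  (last char: 'f')
  sorted[3] = egeggg$ffeegge  (last char: 'e')
  sorted[4] = eggeegeggg$ffe  (last char: 'e')
  sorted[5] = eggg$ffeeggeeg  (last char: 'g')
  sorted[6] = feeggeegeggg$f  (last char: 'f')
  sorted[7] = ffeeggeegeggg$  (last char: '$')
  sorted[8] = g$ffeeggeegegg  (last char: 'g')
  sorted[9] = geegeggg$ffeeg  (last char: 'g')
  sorted[10] = geggg$ffeeggee  (last char: 'e')
  sorted[11] = gg$ffeeggeegeg  (last char: 'g')
  sorted[12] = ggeegeggg$ffee  (last char: 'e')
  sorted[13] = ggg$ffeeggeege  (last char: 'e')
Last column: ggfeegf$ggegee
Original string S is at sorted index 7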